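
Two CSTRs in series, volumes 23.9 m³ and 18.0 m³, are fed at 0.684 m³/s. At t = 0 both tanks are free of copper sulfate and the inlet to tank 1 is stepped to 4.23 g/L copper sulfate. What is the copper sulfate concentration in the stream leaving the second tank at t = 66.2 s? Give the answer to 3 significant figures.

2.70 g/L

Each tank obeys Vᵢ dCᵢ/dt = Q(Cᵢ₋₁ − Cᵢ), so τᵢ = Vᵢ/Q.
τ₁ = 23.9/0.684 = 34.942 s; τ₂ = 18.0/0.684 = 26.316 s.
Solving the cascade with C₁(0)=C₂(0)=0 gives C₂(t) = C_in[1 − (τ₁ e^(−t/τ₁) − τ₂ e^(−t/τ₂))/(τ₁ − τ₂)].
At t = 66.2: e^(−t/τ₁) = 0.15038, e^(−t/τ₂) = 0.080814.
C₂ = 4.23·[1 − (34.942·0.15038 − 26.316·0.080814)/(8.6257)] = 4.23·0.63739 = 2.6962 g/L.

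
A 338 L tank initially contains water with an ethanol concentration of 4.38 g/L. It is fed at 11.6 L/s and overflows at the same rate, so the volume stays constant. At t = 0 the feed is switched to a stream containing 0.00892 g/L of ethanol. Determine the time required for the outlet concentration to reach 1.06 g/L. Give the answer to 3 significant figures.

41.5 s

Species balance: V dC/dt = Q(C_in − C) ⇒ τ = V/Q = 29.138 s.
C(t) = C_in + (C₀ − C_in) e^(−t/τ). Set C = 1.06 and solve for t:
e^(−t/τ) = (C − C_in)/(C₀ − C_in) = (1.06 − 0.00892)/(4.38 − 0.00892) = 0.24046
t = −τ ln(…) = 29.138 × 1.4252 = 41.527 s.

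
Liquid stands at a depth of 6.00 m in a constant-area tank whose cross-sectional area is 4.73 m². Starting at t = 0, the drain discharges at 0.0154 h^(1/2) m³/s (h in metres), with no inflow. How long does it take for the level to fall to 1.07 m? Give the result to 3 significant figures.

869 s

A dh/dt = −Q_out = −0.0154 √h.
∫ h^(−1/2) dh = −(0.0154/A) ∫ dt, giving 2√h = 2√h₀ − (0.0154/A) t.
t = 2A(√h₀ − √h)/0.0154 = 2·4.73·(√6.00 − √1.07)/0.0154
  = 9.4600 × (2.4495 − 1.0344) / 0.0154 = 869.26 s.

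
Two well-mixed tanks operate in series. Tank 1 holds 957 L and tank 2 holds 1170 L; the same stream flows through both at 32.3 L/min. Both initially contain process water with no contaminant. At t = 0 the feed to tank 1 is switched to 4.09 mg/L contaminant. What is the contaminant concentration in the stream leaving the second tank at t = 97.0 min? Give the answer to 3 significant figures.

3.24 mg/L

Species balance on tank i: dCᵢ/dt = (Cᵢ₋₁ − Cᵢ)/τᵢ with τᵢ = Vᵢ/Q.
τ₁ = 957/32.3 = 29.628 min; τ₂ = 1170/32.3 = 36.223 min.
Solving the cascade with C₁(0)=C₂(0)=0 gives C₂(t) = C_in[1 − (τ₁ e^(−t/τ₁) − τ₂ e^(−t/τ₂))/(τ₁ − τ₂)].
At t = 97.0: e^(−t/τ₁) = 0.037859, e^(−t/τ₂) = 0.068710.
C₂ = 4.09·[1 − (29.628·0.037859 − 36.223·0.068710)/(-6.5944)] = 4.09·0.79268 = 3.2421 mg/L.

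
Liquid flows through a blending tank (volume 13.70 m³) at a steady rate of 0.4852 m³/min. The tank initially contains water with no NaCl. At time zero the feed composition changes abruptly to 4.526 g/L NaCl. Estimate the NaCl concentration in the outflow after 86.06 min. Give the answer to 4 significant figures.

Accumulation = in − out for the solute gives V dC/dt = Q(C_in − C).
So dC/dt = (C_in − C)/τ with τ = V/Q = 13.70/0.4852 = 28.2358 min.
C approaches C_in exponentially: C(t) = C_in + (C₀ − C_in) e^(−t/τ).
C(86.06) = 4.526 + (0 − 4.526)·e^(−86.06/28.2358) = 4.526 + (-4.52600)·0.0474582 = 4.31120 g/L.

4.311 g/L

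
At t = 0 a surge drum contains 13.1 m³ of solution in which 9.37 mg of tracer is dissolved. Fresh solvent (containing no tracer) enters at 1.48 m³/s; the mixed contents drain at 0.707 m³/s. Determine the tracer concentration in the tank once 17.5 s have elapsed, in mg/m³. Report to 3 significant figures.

0.184 mg/m³

Let m(t) be the amount of tracer. Volume: V(t) = V₀ + (Q_in − Q_out) t = 13.1 + 0.77300 t; V(17.5) = 26.627 m³.
Solute balance: dm/dt = 0 − Q_out C = −Q_out m/V(t).
dm/m = −Q_out dt/(V₀ + 0.77300 t); integrating gives ln(m/m₀) = −(Q_out/(Q_in−Q_out)) ln(V/V₀).
m = m₀ (V₀/V)^(Q_out/(Q_in−Q_out)) = 9.37 × (13.1/26.627)^(0.91462) = 4.8976 mg.
C = m/V = 4.8976/26.627 = 0.18393 mg/m³.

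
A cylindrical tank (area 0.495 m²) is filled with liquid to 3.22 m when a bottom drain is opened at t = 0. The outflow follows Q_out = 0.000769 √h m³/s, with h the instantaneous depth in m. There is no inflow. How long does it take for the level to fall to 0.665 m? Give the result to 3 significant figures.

A dh/dt = −Q_out = −0.000769 √h.
This is separable: 2 d(√h)/dt = −0.000769/A, so √h = √h₀ − (0.000769/(2A)) t.
t = 2A(√h₀ − √h)/0.000769 = 2·0.495·(√3.22 − √0.665)/0.000769
  = 0.99000 × (1.7944 − 0.81548) / 0.000769 = 1260.3 s.

1260 s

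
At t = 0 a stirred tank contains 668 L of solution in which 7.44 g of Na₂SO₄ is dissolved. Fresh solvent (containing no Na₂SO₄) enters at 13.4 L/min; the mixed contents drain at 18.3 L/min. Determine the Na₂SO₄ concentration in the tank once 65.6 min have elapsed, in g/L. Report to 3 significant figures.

0.00185 g/L

Let m(t) be the amount of Na₂SO₄. Volume: V(t) = V₀ + (Q_in − Q_out) t = 668 − 4.9000 t; V(65.6) = 346.56 L.
Solute balance: dm/dt = 0 − Q_out C = −Q_out m/V(t).
dm/m = −Q_out dt/(V₀ − 4.9000 t); integrating gives ln(m/m₀) = −(Q_out/(Q_in−Q_out)) ln(V/V₀).
m = m₀ (V₀/V)^(Q_out/(Q_in−Q_out)) = 7.44 × (668/346.56)^(-3.7347) = 0.64149 g.
C = m/V = 0.64149/346.56 = 0.0018510 g/L.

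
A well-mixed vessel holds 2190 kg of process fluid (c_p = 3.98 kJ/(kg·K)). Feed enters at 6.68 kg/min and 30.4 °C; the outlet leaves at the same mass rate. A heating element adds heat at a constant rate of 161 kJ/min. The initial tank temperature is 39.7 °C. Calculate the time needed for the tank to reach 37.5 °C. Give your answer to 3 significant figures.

Heat balance on the well-mixed liquid: M c_p dT/dt = ṁ c_p (T_in − T) + 161.
τ = M/ṁ = 327.84 min; T_ss = T_in + Q̇/(ṁ c_p) = 36.456 °C.
T(t) = T_ss + (T₀ − T_ss) e^(−t/τ). Set T = 37.5:
e^(−t/τ) = (37.5 − 36.456)/(39.7 − 36.456) = 0.32188
t = −327.84 · ln(0.32188) = 371.63 min.

372 min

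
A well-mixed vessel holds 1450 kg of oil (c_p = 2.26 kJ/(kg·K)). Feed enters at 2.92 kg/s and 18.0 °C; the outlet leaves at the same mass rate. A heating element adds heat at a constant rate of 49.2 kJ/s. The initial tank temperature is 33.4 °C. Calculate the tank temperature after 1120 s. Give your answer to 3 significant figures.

M c_p dT/dt = ṁ c_p (T_in − T) + Q̇.
Rearrange: dT/dt = (T_ss − T)/τ with τ = M/ṁ = 496.58 s and T_ss = T_in + Q̇/(ṁ c_p) = 25.455 °C.
Integrating: T(t) = T_ss + (T₀ − T_ss) e^(−t/τ).
T(1120) = 25.455 + (7.9446)·e^(−1120/496.58) = 25.455 + (7.9446)·0.10483 = 26.288 °C.

26.3 °C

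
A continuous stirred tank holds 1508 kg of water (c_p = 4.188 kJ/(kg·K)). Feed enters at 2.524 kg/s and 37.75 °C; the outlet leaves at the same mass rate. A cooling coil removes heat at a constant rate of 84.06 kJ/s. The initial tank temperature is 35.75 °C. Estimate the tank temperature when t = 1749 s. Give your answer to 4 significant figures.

30.12 °C

M c_p dT/dt = ṁ c_p (T_in − T) − Q̇.
τ = M/ṁ = 597.464 s; T_ss = T_in − Q̇/(ṁ c_p) = 37.75 − 84.06/(2.524·4.188) = 29.7977 °C.
This is linear first-order; T(t) = T_ss + (T₀ − T_ss) e^(−t/τ).
T(1749) = 29.7977 + (5.95231)·e^(−1749/597.464) = 29.7977 + (5.95231)·0.0535376 = 30.1164 °C.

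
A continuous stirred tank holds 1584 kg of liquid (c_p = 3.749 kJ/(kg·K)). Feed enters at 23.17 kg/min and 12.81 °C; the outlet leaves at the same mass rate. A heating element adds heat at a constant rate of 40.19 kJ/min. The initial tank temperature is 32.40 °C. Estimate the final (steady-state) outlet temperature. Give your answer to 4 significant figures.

13.27 °C

Unsteady energy balance on the tank contents: M c_p dT/dt = ṁ c_p (T_in − T) + 40.19.
At steady state dT/dt = 0 ⇒ T_ss = T_in + Q̇/(ṁ c_p) = 12.81 + 40.19/(23.17·3.749) = 13.2727 °C.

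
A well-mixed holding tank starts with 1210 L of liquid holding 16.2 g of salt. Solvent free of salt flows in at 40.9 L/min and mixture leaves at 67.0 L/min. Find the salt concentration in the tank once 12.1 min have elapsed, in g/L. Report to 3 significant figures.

0.00833 g/L

Let m(t) be the amount of salt. Volume: V(t) = V₀ + (Q_in − Q_out) t = 1210 − 26.100 t; V(12.1) = 894.19 L.
Solute balance: dm/dt = 0 − Q_out C = −Q_out m/V(t).
dm/m = −Q_out dt/(V₀ − 26.100 t); integrating gives ln(m/m₀) = −(Q_out/(Q_in−Q_out)) ln(V/V₀).
m = m₀ (V₀/V)^(Q_out/(Q_in−Q_out)) = 16.2 × (1210/894.19)^(-2.5670) = 7.4528 g.
C = m/V = 7.4528/894.19 = 0.0083347 g/L.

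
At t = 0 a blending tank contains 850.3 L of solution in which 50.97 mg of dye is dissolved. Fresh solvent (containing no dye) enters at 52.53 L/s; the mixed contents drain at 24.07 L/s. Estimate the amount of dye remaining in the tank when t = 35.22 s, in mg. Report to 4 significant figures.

26.38 mg

Let m(t) be the amount of dye. Volume: V(t) = V₀ + (Q_in − Q_out) t = 850.3 + 28.4600 t; V(35.22) = 1852.66 L.
Solute balance: dm/dt = 0 − Q_out C = −Q_out m/V(t).
Separate: dm/m = −Q_out dt/V(t) ⇒ ln(m/m₀) = −(Q_out/(Q_in−Q_out)) ln(V/V₀).
m = m₀ (V₀/V)^(Q_out/(Q_in−Q_out)) = 50.97 × (850.3/1852.66)^(0.845748) = 26.3792 mg.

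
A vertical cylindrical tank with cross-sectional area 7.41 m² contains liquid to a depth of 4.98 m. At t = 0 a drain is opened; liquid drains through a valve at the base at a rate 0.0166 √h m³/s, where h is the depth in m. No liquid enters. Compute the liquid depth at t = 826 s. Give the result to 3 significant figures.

1.71 m

With no inflow, A dh/dt = −0.0166 √h.
This is separable: 2 d(√h)/dt = −0.0166/A, so √h = √h₀ − (0.0166/(2A)) t.
√h = √4.98 − 0.0166·826/(2·7.41) = 2.2316 − 0.92521 = 1.3064.
h = 1.3064² = 1.7066 m.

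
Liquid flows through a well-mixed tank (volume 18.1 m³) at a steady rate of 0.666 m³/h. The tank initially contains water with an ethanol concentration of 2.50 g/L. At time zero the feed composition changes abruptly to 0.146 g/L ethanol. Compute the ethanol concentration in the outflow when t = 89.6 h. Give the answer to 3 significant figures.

Accumulation = in − out for the solute gives V dC/dt = Q(C_in − C).
Rewrite as dC/dt + C/τ = C_in/τ, τ = V/Q = 27.177 h.
Integrating: C(t) = C_in + (C₀ − C_in) e^(−t/τ).
C(89.6) = 0.146 + (2.50 − 0.146)·e^(−89.6/27.177) = 0.146 + (2.3540)·0.036998 = 0.23309 g/L.

0.233 g/L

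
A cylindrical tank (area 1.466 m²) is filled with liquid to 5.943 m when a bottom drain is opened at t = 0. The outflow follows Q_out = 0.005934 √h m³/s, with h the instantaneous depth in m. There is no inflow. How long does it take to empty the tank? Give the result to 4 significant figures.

1205 s

A dh/dt = −Q_out = −0.005934 √h.
Separate and integrate: 2(√h − √h₀) = −(0.005934/A) t.
Set h = 0: 2√h₀ = (0.005934/A) t_empty ⇒ t_empty = 2A√h₀/0.005934.
t_empty = 2·1.466·√5.943/0.005934 = 2.93200·2.43783/0.005934 = 1204.53 s.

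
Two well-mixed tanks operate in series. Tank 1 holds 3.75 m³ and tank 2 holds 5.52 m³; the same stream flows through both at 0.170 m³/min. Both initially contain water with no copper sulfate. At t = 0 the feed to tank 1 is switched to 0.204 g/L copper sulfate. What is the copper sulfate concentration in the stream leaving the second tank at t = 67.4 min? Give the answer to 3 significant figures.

0.145 g/L

Each tank obeys Vᵢ dCᵢ/dt = Q(Cᵢ₋₁ − Cᵢ), so τᵢ = Vᵢ/Q.
τ₁ = 3.75/0.170 = 22.059 min; τ₂ = 5.52/0.170 = 32.471 min.
Tank 1: C₁ = C_in(1 − e^(−t/τ₁)). Tank 2 (τ₁ ≠ τ₂): C₂ = C_in[1 − (τ₁ e^(−t/τ₁) − τ₂ e^(−t/τ₂))/(τ₁ − τ₂)].
At t = 67.4: e^(−t/τ₁) = 0.047101, e^(−t/τ₂) = 0.12547.
C₂ = 0.204·[1 − (22.059·0.047101 − 32.471·0.12547)/(-10.412)] = 0.204·0.70851 = 0.14454 g/L.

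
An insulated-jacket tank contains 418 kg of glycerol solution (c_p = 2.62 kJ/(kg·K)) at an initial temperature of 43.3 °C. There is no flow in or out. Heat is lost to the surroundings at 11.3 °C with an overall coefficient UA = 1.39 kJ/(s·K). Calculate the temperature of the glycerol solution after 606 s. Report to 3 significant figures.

26.1 °C

First-law balance (no shaft work): M c_p dT/dt = −UA(T − T_amb).
dT/dt = (T_ss − T)/τ with T_ss = T_amb = 11.300 °C, τ = M c_p/UA = 418·2.62/1.39 = 787.88 s.
This is linear first-order; T(t) = T_ss + (T₀ − T_ss) e^(−t/τ).
T(606) = 11.300 + (32.000)·0.46341 = 26.129 °C.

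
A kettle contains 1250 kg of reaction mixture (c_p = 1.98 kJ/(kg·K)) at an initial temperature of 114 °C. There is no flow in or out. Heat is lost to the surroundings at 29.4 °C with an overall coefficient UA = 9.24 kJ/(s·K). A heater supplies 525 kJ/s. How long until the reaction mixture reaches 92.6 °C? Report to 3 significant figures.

Lumped-capacitance energy balance: M c_p dT/dt = UA(T_amb − T) + Q̇.
τ = M c_p/UA = 267.86 s; T_ss = T_amb + Q̇/UA = 29.4 + 525/9.24 = 86.218 °C.
T(t) = T_ss + (T₀ − T_ss)e^(−t/τ); set T = 92.6:
t = −τ ln[(T − T_ss)/(T₀ − T_ss)] = −267.86 · ln(0.22971) = 394.00 s.

394 s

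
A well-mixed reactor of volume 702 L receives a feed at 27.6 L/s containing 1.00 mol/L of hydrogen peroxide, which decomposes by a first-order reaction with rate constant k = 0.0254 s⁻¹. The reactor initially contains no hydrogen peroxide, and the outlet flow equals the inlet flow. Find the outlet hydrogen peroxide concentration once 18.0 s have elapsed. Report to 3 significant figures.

Species balance: V dC/dt = Q C_in − Q C − k V C.
dC/dt = (Q/V) C_in − (Q/V + k) C; effective rate a = Q/V + k = 0.039316 + 0.0254 = 0.064716 s⁻¹.
C_ss = Q C_in/(Q + kV) = 0.60752 mol/L; C(t) = C_ss + (C₀ − C_ss) e^(−a t).
C(18.0) = 0.60752 + (-0.60752)·e^(−0.064716·18.0) = 0.60752 + (-0.60752)·0.31196 = 0.41800 mol/L.

0.418 mol/L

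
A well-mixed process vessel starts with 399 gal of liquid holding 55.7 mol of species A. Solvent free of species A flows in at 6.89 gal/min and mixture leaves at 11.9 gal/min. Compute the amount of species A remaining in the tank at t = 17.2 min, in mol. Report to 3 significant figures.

31.3 mol

Let m(t) be the amount of species A. Volume: V(t) = V₀ + (Q_in − Q_out) t = 399 − 5.0100 t; V(17.2) = 312.83 gal.
No species A enters, so dm/dt = −Q_out · (m/V).
Separate: dm/m = −Q_out dt/V(t) ⇒ ln(m/m₀) = −(Q_out/(Q_in−Q_out)) ln(V/V₀).
m = m₀ (V₀/V)^(Q_out/(Q_in−Q_out)) = 55.7 × (399/312.83)^(-2.3752) = 31.251 mol.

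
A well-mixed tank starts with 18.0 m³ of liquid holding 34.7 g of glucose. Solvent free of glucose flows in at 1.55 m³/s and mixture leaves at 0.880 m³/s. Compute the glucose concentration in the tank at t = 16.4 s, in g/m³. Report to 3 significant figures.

Let m(t) be the amount of glucose. Volume: V(t) = V₀ + (Q_in − Q_out) t = 18.0 + 0.67000 t; V(16.4) = 28.988 m³.
No glucose enters, so dm/dt = −Q_out · (m/V).
dm/m = −Q_out dt/(V₀ + 0.67000 t); integrating gives ln(m/m₀) = −(Q_out/(Q_in−Q_out)) ln(V/V₀).
m = m₀ (V₀/V)^(Q_out/(Q_in−Q_out)) = 34.7 × (18.0/28.988)^(1.3134) = 18.558 g.
C = m/V = 18.558/28.988 = 0.64018 g/m³.

0.640 g/m³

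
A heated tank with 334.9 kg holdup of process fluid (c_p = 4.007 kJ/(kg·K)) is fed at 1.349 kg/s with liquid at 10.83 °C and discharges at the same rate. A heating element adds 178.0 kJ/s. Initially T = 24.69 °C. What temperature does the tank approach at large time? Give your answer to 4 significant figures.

First-law balance (no shaft work): M c_p dT/dt = ṁ c_p (T_in − T) + 178.0.
At steady state dT/dt = 0 ⇒ T_ss = T_in + Q̇/(ṁ c_p) = 10.83 + 178.0/(1.349·4.007) = 43.7598 °C.

43.76 °C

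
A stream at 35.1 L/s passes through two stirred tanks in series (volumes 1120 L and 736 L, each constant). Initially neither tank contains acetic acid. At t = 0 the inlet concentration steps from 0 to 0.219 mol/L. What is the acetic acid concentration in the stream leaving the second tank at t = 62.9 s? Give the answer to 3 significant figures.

0.151 mol/L

Each tank obeys Vᵢ dCᵢ/dt = Q(Cᵢ₋₁ − Cᵢ), so τᵢ = Vᵢ/Q.
τ₁ = 1120/35.1 = 31.909 s; τ₂ = 736/35.1 = 20.969 s.
Tank 1: C₁ = C_in(1 − e^(−t/τ₁)). Tank 2 (τ₁ ≠ τ₂): C₂ = C_in[1 − (τ₁ e^(−t/τ₁) − τ₂ e^(−t/τ₂))/(τ₁ − τ₂)].
At t = 62.9: e^(−t/τ₁) = 0.13928, e^(−t/τ₂) = 0.049801.
C₂ = 0.219·[1 − (31.909·0.13928 − 20.969·0.049801)/(10.940)] = 0.219·0.68921 = 0.15094 mol/L.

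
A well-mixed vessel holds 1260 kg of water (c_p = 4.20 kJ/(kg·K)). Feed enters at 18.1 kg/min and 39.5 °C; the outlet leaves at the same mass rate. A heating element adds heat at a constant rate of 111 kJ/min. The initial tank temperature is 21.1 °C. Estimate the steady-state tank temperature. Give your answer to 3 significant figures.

Unsteady energy balance on the tank contents: M c_p dT/dt = ṁ c_p (T_in − T) + 111.
At steady state dT/dt = 0 ⇒ T_ss = T_in + Q̇/(ṁ c_p) = 39.5 + 111/(18.1·4.20) = 40.960 °C.

41.0 °C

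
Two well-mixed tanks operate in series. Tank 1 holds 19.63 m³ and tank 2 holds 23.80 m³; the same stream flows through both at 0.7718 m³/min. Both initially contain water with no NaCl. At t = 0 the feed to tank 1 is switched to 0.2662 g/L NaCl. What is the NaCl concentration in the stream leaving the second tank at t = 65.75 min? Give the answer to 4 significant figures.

0.1805 g/L

Each tank obeys Vᵢ dCᵢ/dt = Q(Cᵢ₋₁ − Cᵢ), so τᵢ = Vᵢ/Q.
τ₁ = 19.63/0.7718 = 25.4341 min; τ₂ = 23.80/0.7718 = 30.8370 min.
Solving the cascade with C₁(0)=C₂(0)=0 gives C₂(t) = C_in[1 − (τ₁ e^(−t/τ₁) − τ₂ e^(−t/τ₂))/(τ₁ − τ₂)].
At t = 65.75: e^(−t/τ₁) = 0.0753872, e^(−t/τ₂) = 0.118579.
C₂ = 0.2662·[1 − (25.4341·0.0753872 − 30.8370·0.118579)/(-5.40295)] = 0.2662·0.678100 = 0.180510 g/L.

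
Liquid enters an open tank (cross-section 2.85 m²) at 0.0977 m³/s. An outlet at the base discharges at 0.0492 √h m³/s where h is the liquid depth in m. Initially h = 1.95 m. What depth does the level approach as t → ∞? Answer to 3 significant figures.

A dh/dt = Q_in − 0.0492 √h. Steady state requires inflow = outflow:
Q_in = 0.0492 √h_ss ⇒ √h_ss = 0.0977/0.0492 = 1.9858.
h_ss = 1.9858² = 3.9433 m. (Since h₀ = 1.95 m < h_ss, the level will rise toward this value.)

3.94 m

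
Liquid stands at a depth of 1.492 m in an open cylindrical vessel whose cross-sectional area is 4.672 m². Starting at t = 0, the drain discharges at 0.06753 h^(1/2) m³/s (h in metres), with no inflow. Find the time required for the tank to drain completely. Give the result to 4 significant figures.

Accumulation of liquid (constant cross-section A): A dh/dt = −0.06753 √h.
This is separable: 2 d(√h)/dt = −0.06753/A, so √h = √h₀ − (0.06753/(2A)) t.
Set h = 0: 2√h₀ = (0.06753/A) t_empty ⇒ t_empty = 2A√h₀/0.06753.
t_empty = 2·4.672·√1.492/0.06753 = 9.34400·1.22147/0.06753 = 169.013 s.

169.0 s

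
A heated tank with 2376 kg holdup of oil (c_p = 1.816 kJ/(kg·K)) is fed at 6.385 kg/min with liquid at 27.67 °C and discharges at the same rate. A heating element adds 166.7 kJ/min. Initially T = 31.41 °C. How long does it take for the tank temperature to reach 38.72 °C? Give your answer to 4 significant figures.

432.5 min

M c_p dT/dt = ṁ c_p (T_in − T) + Q̇.
τ = M/ṁ = 372.122 min; T_ss = T_in + Q̇/(ṁ c_p) = 42.0467 °C.
T(t) = T_ss + (T₀ − T_ss) e^(−t/τ). Set T = 38.72:
e^(−t/τ) = (38.72 − 42.0467)/(31.41 − 42.0467) = 0.312756
t = −372.122 · ln(0.312756) = 432.529 min.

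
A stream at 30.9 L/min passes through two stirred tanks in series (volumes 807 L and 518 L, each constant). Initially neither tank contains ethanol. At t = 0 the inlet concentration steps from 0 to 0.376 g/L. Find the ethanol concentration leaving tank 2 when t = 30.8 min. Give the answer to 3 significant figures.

0.160 g/L

Species balance on tank i: dCᵢ/dt = (Cᵢ₋₁ − Cᵢ)/τᵢ with τᵢ = Vᵢ/Q.
τ₁ = 807/30.9 = 26.117 min; τ₂ = 518/30.9 = 16.764 min.
Solving the cascade with C₁(0)=C₂(0)=0 gives C₂(t) = C_in[1 − (τ₁ e^(−t/τ₁) − τ₂ e^(−t/τ₂))/(τ₁ − τ₂)].
At t = 30.8: e^(−t/τ₁) = 0.30748, e^(−t/τ₂) = 0.15925.
C₂ = 0.376·[1 − (26.117·0.30748 − 16.764·0.15925)/(9.3528)] = 0.376·0.42682 = 0.16048 g/L.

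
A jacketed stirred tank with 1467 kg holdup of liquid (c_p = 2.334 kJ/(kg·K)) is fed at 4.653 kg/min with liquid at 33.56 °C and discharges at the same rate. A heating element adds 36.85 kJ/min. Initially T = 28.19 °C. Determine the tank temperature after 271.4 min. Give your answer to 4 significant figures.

M c_p dT/dt = ṁ c_p (T_in − T) + Q̇.
Rearrange: dT/dt = (T_ss − T)/τ with τ = M/ṁ = 315.280 min and T_ss = T_in + Q̇/(ṁ c_p) = 36.9532 °C.
Integrating: T(t) = T_ss + (T₀ − T_ss) e^(−t/τ).
T(271.4) = 36.9532 + (-8.76315)·e^(−271.4/315.280) = 36.9532 + (-8.76315)·0.422815 = 33.2480 °C.

33.25 °C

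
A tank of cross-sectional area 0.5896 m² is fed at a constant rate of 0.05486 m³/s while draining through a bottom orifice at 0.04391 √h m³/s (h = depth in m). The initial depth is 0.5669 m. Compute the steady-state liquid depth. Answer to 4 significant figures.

1.561 m

Level balance: A dh/dt = 0.05486 − 0.04391 √h. Setting dh/dt = 0:
Q_in = 0.04391 √h_ss ⇒ √h_ss = 0.05486/0.04391 = 1.24937.
h_ss = 1.24937² = 1.56093 m. (Since h₀ = 0.5669 m < h_ss, the level will rise toward this value.)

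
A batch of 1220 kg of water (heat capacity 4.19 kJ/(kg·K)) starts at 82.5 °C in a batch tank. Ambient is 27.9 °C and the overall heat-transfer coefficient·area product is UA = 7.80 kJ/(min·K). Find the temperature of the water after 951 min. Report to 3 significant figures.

Lumped-capacitance energy balance: M c_p dT/dt = UA(T_amb − T).
dT/dt = (T_ss − T)/τ with T_ss = T_amb = 27.900 °C, τ = M c_p/UA = 1220·4.19/7.80 = 655.36 min.
Solution: T(t) = T_ss + (T₀ − T_ss) e^(−t/τ).
T(951) = 27.900 + (54.600)·0.23431 = 40.693 °C.

40.7 °C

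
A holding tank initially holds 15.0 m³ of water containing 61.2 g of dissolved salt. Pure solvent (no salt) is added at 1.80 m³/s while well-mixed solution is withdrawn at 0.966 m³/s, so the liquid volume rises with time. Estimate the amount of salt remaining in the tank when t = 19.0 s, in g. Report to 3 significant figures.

26.6 g

Let m(t) be the amount of salt. Volume: V(t) = V₀ + (Q_in − Q_out) t = 15.0 + 0.83400 t; V(19.0) = 30.846 m³.
No salt enters, so dm/dt = −Q_out · (m/V).
Separate: dm/m = −Q_out dt/V(t) ⇒ ln(m/m₀) = −(Q_out/(Q_in−Q_out)) ln(V/V₀).
m = m₀ (V₀/V)^(Q_out/(Q_in−Q_out)) = 61.2 × (15.0/30.846)^(1.1583) = 26.551 g.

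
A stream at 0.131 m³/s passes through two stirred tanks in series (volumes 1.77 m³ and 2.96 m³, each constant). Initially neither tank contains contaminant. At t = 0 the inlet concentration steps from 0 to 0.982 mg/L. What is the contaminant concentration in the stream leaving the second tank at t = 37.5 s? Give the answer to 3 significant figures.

0.608 mg/L

Each tank obeys Vᵢ dCᵢ/dt = Q(Cᵢ₋₁ − Cᵢ), so τᵢ = Vᵢ/Q.
τ₁ = 1.77/0.131 = 13.511 s; τ₂ = 2.96/0.131 = 22.595 s.
Tank 1: C₁ = C_in(1 − e^(−t/τ₁)). Tank 2 (τ₁ ≠ τ₂): C₂ = C_in[1 − (τ₁ e^(−t/τ₁) − τ₂ e^(−t/τ₂))/(τ₁ − τ₂)].
At t = 37.5: e^(−t/τ₁) = 0.062323, e^(−t/τ₂) = 0.19021.
C₂ = 0.982·[1 − (13.511·0.062323 − 22.595·0.19021)/(-9.0840)] = 0.982·0.61957 = 0.60842 mg/L.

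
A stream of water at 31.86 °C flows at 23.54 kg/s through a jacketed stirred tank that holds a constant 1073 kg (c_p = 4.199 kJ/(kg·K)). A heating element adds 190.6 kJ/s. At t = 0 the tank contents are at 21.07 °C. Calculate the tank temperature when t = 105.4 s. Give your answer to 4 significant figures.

Heat balance on the well-mixed liquid: M c_p dT/dt = ṁ c_p (T_in − T) + 190.6.
Rearrange: dT/dt = (T_ss − T)/τ with τ = M/ṁ = 45.5820 s and T_ss = T_in + Q̇/(ṁ c_p) = 33.7883 °C.
Integrating: T(t) = T_ss + (T₀ − T_ss) e^(−t/τ).
T(105.4) = 33.7883 + (-12.7183)·e^(−105.4/45.5820) = 33.7883 + (-12.7183)·0.0990315 = 32.5288 °C.

32.53 °C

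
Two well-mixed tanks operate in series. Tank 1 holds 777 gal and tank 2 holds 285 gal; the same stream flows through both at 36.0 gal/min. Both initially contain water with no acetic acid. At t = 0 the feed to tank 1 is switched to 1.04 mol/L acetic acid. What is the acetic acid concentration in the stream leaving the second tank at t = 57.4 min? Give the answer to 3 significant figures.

Time constants: τᵢ = Vᵢ/Q for each well-mixed tank.
τ₁ = 777/36.0 = 21.583 min; τ₂ = 285/36.0 = 7.9167 min.
Tank 1: C₁ = C_in(1 − e^(−t/τ₁)). Tank 2 (τ₁ ≠ τ₂): C₂ = C_in[1 − (τ₁ e^(−t/τ₁) − τ₂ e^(−t/τ₂))/(τ₁ − τ₂)].
At t = 57.4: e^(−t/τ₁) = 0.069986, e^(−t/τ₂) = 0.00070980.
C₂ = 1.04·[1 − (21.583·0.069986 − 7.9167·0.00070980)/(13.667)] = 1.04·0.88988 = 0.92548 mol/L.

0.925 mol/L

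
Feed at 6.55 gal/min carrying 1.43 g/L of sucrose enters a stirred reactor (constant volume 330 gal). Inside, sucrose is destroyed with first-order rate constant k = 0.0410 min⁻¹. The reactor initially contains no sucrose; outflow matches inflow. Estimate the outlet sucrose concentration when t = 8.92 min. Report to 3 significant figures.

0.195 g/L

Species balance: V dC/dt = Q C_in − Q C − k V C.
This is linear with rate a = Q/V + k = 0.060848 min⁻¹.
C_ss = Q C_in/(Q + kV) = 0.46646 g/L; C(t) = C_ss + (C₀ − C_ss) e^(−a t).
C(8.92) = 0.46646 + (-0.46646)·e^(−0.060848·8.92) = 0.46646 + (-0.46646)·0.58114 = 0.19538 g/L.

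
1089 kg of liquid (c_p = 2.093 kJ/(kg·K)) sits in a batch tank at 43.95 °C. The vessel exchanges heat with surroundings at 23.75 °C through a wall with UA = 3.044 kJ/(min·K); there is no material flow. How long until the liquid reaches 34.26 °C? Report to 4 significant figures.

Energy balance: M c_p dT/dt = −UA(T − T_amb).
τ = M c_p/UA = 748.777 min; T_ss = T_amb = 23.7500 °C.
T(t) = T_ss + (T₀ − T_ss)e^(−t/τ); set T = 34.26:
t = −τ ln[(T − T_ss)/(T₀ − T_ss)] = −748.777 · ln(0.520297) = 489.217 min.

489.2 min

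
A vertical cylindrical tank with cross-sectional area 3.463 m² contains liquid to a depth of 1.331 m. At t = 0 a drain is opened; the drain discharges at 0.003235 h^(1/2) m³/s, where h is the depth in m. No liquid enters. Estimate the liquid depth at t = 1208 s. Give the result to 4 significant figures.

Accumulation of liquid (constant cross-section A): A dh/dt = −0.003235 √h.
∫ h^(−1/2) dh = −(0.003235/A) ∫ dt, giving 2√h = 2√h₀ − (0.003235/A) t.
√h = √1.331 − 0.003235·1208/(2·3.463) = 1.15369 − 0.564233 = 0.589456.
h = 0.589456² = 0.347459 m.

0.3475 m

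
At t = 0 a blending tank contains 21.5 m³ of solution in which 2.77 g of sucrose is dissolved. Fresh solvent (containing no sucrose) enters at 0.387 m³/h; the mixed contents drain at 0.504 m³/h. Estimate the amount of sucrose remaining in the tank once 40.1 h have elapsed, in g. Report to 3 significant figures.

Let m(t) be the amount of sucrose. Volume: V(t) = V₀ + (Q_in − Q_out) t = 21.5 − 0.11700 t; V(40.1) = 16.808 m³.
Solute balance: dm/dt = 0 − Q_out C = −Q_out m/V(t).
Separate: dm/m = −Q_out dt/V(t) ⇒ ln(m/m₀) = −(Q_out/(Q_in−Q_out)) ln(V/V₀).
m = m₀ (V₀/V)^(Q_out/(Q_in−Q_out)) = 2.77 × (21.5/16.808)^(-4.3077) = 0.95923 g.

0.959 g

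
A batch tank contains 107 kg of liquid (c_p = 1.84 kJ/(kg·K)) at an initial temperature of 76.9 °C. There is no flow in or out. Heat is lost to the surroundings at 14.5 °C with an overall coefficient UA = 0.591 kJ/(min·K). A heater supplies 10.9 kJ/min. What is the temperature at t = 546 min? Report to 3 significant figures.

41.5 °C

M c_p dT/dt = −UA(T − T_amb) + Q̇.
dT/dt = (T_ss − T)/τ with T_ss = T_amb + Q̇/UA = 14.5 + 10.9/0.591 = 32.943 °C, τ = M c_p/UA = 107·1.84/0.591 = 333.13 min.
T approaches T_ss exponentially: T(t) = T_ss + (T₀ − T_ss) e^(−t/τ).
T(546) = 32.943 + (43.957)·0.19417 = 41.479 °C.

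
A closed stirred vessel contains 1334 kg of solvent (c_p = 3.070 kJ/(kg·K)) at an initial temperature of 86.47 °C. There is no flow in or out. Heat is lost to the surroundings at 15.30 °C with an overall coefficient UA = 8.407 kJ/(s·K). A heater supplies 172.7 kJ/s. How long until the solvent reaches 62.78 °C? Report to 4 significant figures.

Energy balance: M c_p dT/dt = −UA(T − T_amb) + Q̇.
τ = M c_p/UA = 487.139 s; T_ss = T_amb + Q̇/UA = 15.30 + 172.7/8.407 = 35.8424 °C.
T(t) = T_ss + (T₀ − T_ss)e^(−t/τ); set T = 62.78:
t = −τ ln[(T − T_ss)/(T₀ − T_ss)] = −487.139 · ln(0.532073) = 307.372 s.

307.4 s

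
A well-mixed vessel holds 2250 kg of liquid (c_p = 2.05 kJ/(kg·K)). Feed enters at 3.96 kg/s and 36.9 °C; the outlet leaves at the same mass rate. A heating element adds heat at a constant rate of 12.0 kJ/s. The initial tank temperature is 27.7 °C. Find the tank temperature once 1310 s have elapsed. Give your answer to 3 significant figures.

Heat balance on the well-mixed liquid: M c_p dT/dt = ṁ c_p (T_in − T) + 12.0.
Rearrange: dT/dt = (T_ss − T)/τ with τ = M/ṁ = 568.18 s and T_ss = T_in + Q̇/(ṁ c_p) = 38.378 °C.
This is linear first-order; T(t) = T_ss + (T₀ − T_ss) e^(−t/τ).
T(1310) = 38.378 + (-10.678)·e^(−1310/568.18) = 38.378 + (-10.678)·0.099699 = 37.314 °C.

37.3 °C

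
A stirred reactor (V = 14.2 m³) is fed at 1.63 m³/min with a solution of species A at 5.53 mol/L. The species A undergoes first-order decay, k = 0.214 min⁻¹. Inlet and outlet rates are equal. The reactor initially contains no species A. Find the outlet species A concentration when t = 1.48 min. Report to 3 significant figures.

Species balance: V dC/dt = Q C_in − Q C − k V C.
dC/dt = (Q/V) C_in − (Q/V + k) C; effective rate a = Q/V + k = 0.11479 + 0.214 = 0.32879 min⁻¹.
C_ss = Q C_in/(Q + kV) = 1.9307 mol/L; C(t) = C_ss + (C₀ − C_ss) e^(−a t).
C(1.48) = 1.9307 + (-1.9307)·e^(−0.32879·1.48) = 1.9307 + (-1.9307)·0.61471 = 0.74387 mol/L.

0.744 mol/L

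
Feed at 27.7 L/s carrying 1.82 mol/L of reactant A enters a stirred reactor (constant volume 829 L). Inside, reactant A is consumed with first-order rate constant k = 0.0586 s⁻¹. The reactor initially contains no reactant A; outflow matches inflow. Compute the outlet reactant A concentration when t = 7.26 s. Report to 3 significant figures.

0.322 mol/L

Accumulation = in − out − consumed: V dC/dt = Q C_in − Q C − k V C.
This is linear with rate a = Q/V + k = 0.092014 s⁻¹.
C_ss = Q C_in/(Q + kV) = 0.66091 mol/L; C(t) = C_ss + (C₀ − C_ss) e^(−a t).
C(7.26) = 0.66091 + (-0.66091)·e^(−0.092014·7.26) = 0.66091 + (-0.66091)·0.51272 = 0.32205 mol/L.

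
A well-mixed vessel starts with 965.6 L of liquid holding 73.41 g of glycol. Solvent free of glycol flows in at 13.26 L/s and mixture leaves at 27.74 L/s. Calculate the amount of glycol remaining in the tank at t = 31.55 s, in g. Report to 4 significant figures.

21.51 g

Total volume: dV/dt = Q_in − Q_out = -14.4800 L/s, so V(t) = 965.6 − 14.4800 t and V(31.55) = 508.756 L.
Species balance (pure solvent in): dm/dt = −Q_out · m/V(t).
Separate: dm/m = −Q_out dt/V(t) ⇒ ln(m/m₀) = −(Q_out/(Q_in−Q_out)) ln(V/V₀).
m = m₀ (V₀/V)^(Q_out/(Q_in−Q_out)) = 73.41 × (965.6/508.756)^(-1.91575) = 21.5093 g.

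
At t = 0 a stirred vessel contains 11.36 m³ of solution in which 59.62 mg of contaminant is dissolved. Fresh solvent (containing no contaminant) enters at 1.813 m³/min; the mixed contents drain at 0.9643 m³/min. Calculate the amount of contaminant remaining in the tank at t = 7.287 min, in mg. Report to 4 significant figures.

36.38 mg

Let m(t) be the amount of contaminant. Volume: V(t) = V₀ + (Q_in − Q_out) t = 11.36 + 0.848700 t; V(7.287) = 17.5445 m³.
Solute balance: dm/dt = 0 − Q_out C = −Q_out m/V(t).
dm/m = −Q_out dt/(V₀ + 0.848700 t); integrating gives ln(m/m₀) = −(Q_out/(Q_in−Q_out)) ln(V/V₀).
m = m₀ (V₀/V)^(Q_out/(Q_in−Q_out)) = 59.62 × (11.36/17.5445)^(1.13621) = 36.3847 mg.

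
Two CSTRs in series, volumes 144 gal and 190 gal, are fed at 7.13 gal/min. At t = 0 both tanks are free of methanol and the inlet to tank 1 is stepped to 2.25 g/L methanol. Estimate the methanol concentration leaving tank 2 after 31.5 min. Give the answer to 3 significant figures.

0.881 g/L

Each tank obeys Vᵢ dCᵢ/dt = Q(Cᵢ₋₁ − Cᵢ), so τᵢ = Vᵢ/Q.
τ₁ = 144/7.13 = 20.196 min; τ₂ = 190/7.13 = 26.648 min.
Solving the cascade with C₁(0)=C₂(0)=0 gives C₂(t) = C_in[1 − (τ₁ e^(−t/τ₁) − τ₂ e^(−t/τ₂))/(τ₁ − τ₂)].
At t = 31.5: e^(−t/τ₁) = 0.21020, e^(−t/τ₂) = 0.30664.
C₂ = 2.25·[1 − (20.196·0.21020 − 26.648·0.30664)/(-6.4516)] = 2.25·0.39146 = 0.88079 g/L.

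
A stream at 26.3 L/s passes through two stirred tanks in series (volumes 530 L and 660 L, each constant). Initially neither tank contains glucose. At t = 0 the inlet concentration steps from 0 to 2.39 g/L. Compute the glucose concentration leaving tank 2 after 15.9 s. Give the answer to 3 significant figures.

Species balance on tank i: dCᵢ/dt = (Cᵢ₋₁ − Cᵢ)/τᵢ with τᵢ = Vᵢ/Q.
τ₁ = 530/26.3 = 20.152 s; τ₂ = 660/26.3 = 25.095 s.
Solving the cascade with C₁(0)=C₂(0)=0 gives C₂(t) = C_in[1 − (τ₁ e^(−t/τ₁) − τ₂ e^(−t/τ₂))/(τ₁ − τ₂)].
At t = 15.9: e^(−t/τ₁) = 0.45430, e^(−t/τ₂) = 0.53068.
C₂ = 2.39·[1 − (20.152·0.45430 − 25.095·0.53068)/(-4.9430)] = 2.39·0.15791 = 0.37740 g/L.

0.377 g/L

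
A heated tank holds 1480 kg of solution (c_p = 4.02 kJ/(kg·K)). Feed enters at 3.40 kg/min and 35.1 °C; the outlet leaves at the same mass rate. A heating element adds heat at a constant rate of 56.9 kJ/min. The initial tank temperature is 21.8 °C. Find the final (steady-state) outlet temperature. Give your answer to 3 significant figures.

M c_p dT/dt = ṁ c_p (T_in − T) + Q̇.
At steady state dT/dt = 0 ⇒ T_ss = T_in + Q̇/(ṁ c_p) = 35.1 + 56.9/(3.40·4.02) = 39.263 °C.

39.3 °C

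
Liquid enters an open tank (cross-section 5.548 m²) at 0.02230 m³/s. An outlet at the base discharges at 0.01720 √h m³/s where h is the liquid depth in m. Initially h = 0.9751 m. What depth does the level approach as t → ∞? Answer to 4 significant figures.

A dh/dt = Q_in − 0.01720 √h. Steady state requires inflow = outflow:
Q_in = 0.01720 √h_ss ⇒ √h_ss = 0.02230/0.01720 = 1.29651.
h_ss = 1.29651² = 1.68094 m. (Since h₀ = 0.9751 m < h_ss, the level will rise toward this value.)

1.681 m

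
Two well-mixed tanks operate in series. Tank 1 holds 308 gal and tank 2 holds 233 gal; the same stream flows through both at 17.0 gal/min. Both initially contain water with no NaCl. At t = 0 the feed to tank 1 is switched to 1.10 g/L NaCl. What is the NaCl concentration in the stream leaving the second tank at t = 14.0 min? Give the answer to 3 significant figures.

Species balance on tank i: dCᵢ/dt = (Cᵢ₋₁ − Cᵢ)/τᵢ with τᵢ = Vᵢ/Q.
τ₁ = 308/17.0 = 18.118 min; τ₂ = 233/17.0 = 13.706 min.
Solving the cascade with C₁(0)=C₂(0)=0 gives C₂(t) = C_in[1 − (τ₁ e^(−t/τ₁) − τ₂ e^(−t/τ₂))/(τ₁ − τ₂)].
At t = 14.0: e^(−t/τ₁) = 0.46175, e^(−t/τ₂) = 0.36007.
C₂ = 1.10·[1 − (18.118·0.46175 − 13.706·0.36007)/(4.4118)] = 1.10·0.22235 = 0.24459 g/L.

0.245 g/L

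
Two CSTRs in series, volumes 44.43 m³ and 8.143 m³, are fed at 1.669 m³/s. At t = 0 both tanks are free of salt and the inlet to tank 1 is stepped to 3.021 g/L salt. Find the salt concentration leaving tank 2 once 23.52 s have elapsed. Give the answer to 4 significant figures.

1.498 g/L

Time constants: τᵢ = Vᵢ/Q for each well-mixed tank.
τ₁ = 44.43/1.669 = 26.6207 s; τ₂ = 8.143/1.669 = 4.87897 s.
Tank 1: C₁ = C_in(1 − e^(−t/τ₁)). Tank 2 (τ₁ ≠ τ₂): C₂ = C_in[1 − (τ₁ e^(−t/τ₁) − τ₂ e^(−t/τ₂))/(τ₁ − τ₂)].
At t = 23.52: e^(−t/τ₁) = 0.413325, e^(−t/τ₂) = 0.00806122.
C₂ = 3.021·[1 − (26.6207·0.413325 − 4.87897·0.00806122)/(21.7418)] = 3.021·0.495732 = 1.49761 g/L.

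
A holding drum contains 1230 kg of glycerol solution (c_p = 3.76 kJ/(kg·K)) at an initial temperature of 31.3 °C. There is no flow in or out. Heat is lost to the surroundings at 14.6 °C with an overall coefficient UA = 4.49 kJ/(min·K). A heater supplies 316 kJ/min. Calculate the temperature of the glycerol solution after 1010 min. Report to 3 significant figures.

64.8 °C

First-law balance (no shaft work): M c_p dT/dt = −UA(T − T_amb) + Q̇.
dT/dt = (T_ss − T)/τ with T_ss = T_amb + Q̇/UA = 14.6 + 316/4.49 = 84.979 °C, τ = M c_p/UA = 1230·3.76/4.49 = 1030.0 min.
This is linear first-order; T(t) = T_ss + (T₀ − T_ss) e^(−t/τ).
T(1010) = 84.979 + (-53.679)·0.37510 = 64.844 °C.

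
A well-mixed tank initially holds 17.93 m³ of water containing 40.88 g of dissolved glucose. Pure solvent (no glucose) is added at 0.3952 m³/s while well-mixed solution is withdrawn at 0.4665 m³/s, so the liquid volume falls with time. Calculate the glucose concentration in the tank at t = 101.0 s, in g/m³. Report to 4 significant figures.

0.1323 g/m³

Total volume: dV/dt = Q_in − Q_out = -0.0713000 m³/s, so V(t) = 17.93 − 0.0713000 t and V(101.0) = 10.7287 m³.
Species balance (pure solvent in): dm/dt = −Q_out · m/V(t).
Separate: dm/m = −Q_out dt/V(t) ⇒ ln(m/m₀) = −(Q_out/(Q_in−Q_out)) ln(V/V₀).
m = m₀ (V₀/V)^(Q_out/(Q_in−Q_out)) = 40.88 × (17.93/10.7287)^(-6.54278) = 1.41989 g.
C = m/V = 1.41989/10.7287 = 0.132345 g/m³.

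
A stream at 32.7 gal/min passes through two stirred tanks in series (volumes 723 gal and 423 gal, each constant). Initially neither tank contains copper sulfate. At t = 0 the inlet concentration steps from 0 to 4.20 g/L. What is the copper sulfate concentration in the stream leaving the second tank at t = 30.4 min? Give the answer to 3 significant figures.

Time constants: τᵢ = Vᵢ/Q for each well-mixed tank.
τ₁ = 723/32.7 = 22.110 min; τ₂ = 423/32.7 = 12.936 min.
Solving the cascade with C₁(0)=C₂(0)=0 gives C₂(t) = C_in[1 − (τ₁ e^(−t/τ₁) − τ₂ e^(−t/τ₂))/(τ₁ − τ₂)].
At t = 30.4: e^(−t/τ₁) = 0.25286, e^(−t/τ₂) = 0.095362.
C₂ = 4.20·[1 − (22.110·0.25286 − 12.936·0.095362)/(9.1743)] = 4.20·0.52508 = 2.2053 g/L.

2.21 g/L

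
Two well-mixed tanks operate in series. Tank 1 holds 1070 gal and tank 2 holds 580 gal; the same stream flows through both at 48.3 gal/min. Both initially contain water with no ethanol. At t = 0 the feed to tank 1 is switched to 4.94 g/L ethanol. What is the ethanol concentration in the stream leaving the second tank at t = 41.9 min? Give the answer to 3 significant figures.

Species balance on tank i: dCᵢ/dt = (Cᵢ₋₁ − Cᵢ)/τᵢ with τᵢ = Vᵢ/Q.
τ₁ = 1070/48.3 = 22.153 min; τ₂ = 580/48.3 = 12.008 min.
Solving the cascade with C₁(0)=C₂(0)=0 gives C₂(t) = C_in[1 − (τ₁ e^(−t/τ₁) − τ₂ e^(−t/τ₂))/(τ₁ − τ₂)].
At t = 41.9: e^(−t/τ₁) = 0.15086, e^(−t/τ₂) = 0.030523.
C₂ = 4.94·[1 − (22.153·0.15086 − 12.008·0.030523)/(10.145)] = 4.94·0.70669 = 3.4911 g/L.

3.49 g/L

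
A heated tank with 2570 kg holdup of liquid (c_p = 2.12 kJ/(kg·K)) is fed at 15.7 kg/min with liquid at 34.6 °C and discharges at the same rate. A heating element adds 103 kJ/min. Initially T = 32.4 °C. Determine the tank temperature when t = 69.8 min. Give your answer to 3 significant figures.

Energy balance: M c_p dT/dt = ṁ c_p (T_in − T) + 103.
Rearrange: dT/dt = (T_ss − T)/τ with τ = M/ṁ = 163.69 min and T_ss = T_in + Q̇/(ṁ c_p) = 37.695 °C.
This is linear first-order; T(t) = T_ss + (T₀ − T_ss) e^(−t/τ).
T(69.8) = 37.695 + (-5.2946)·e^(−69.8/163.69) = 37.695 + (-5.2946)·0.65285 = 34.238 °C.

34.2 °C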